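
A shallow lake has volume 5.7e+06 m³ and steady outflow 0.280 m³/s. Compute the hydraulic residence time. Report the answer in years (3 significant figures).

0.645 yr

Q = 0.280 m³/s × 3.156e+07 s/yr = 8.836e+06 m³/yr.
Hydraulic residence time τ = V/Q = 5.7e+06/8.836e+06 = 0.6451 yr.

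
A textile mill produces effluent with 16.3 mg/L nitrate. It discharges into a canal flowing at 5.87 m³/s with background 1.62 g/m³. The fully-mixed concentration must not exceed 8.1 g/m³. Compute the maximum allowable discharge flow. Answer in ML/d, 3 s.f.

Mass balance at complete mixing: C_std·(Q_w + Q_r) = Q_w·C_e + Q_r·C_b.
Rearranging, Q_w = Q_r·(C_std − C_b)/(C_e − C_std) = 5.87·(8.1 − 1.62) / (16.3 − 8.1) = 4.639 m³/s.
= 400.8 ML/d.

401 ML/d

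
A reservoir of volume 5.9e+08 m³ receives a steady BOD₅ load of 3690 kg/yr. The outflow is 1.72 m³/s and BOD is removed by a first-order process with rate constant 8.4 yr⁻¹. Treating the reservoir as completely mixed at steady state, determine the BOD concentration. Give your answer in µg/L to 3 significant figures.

Outflow Q = 1.72 m³/s × 3.156e+07 s/yr = 5.428e+07 m³/yr.
Steady-state CSTR mass balance: W = Q·C + k·V·C, so C = W/(Q + kV).
Q + kV = 5.428e+07 + 8.4·5.9e+08 = 5.01e+09 m³/yr.
C = 3690/5.01e+09 = 7.365e-07 kg/m³ = 0.0007365 mg/L = 0.7365 µg/L.

0.736 µg/L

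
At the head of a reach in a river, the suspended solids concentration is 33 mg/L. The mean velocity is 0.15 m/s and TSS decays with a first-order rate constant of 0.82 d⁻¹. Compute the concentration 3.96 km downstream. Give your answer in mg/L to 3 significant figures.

Travel time t = 3.96 km / 0.15 m/s = 3960/0.15 = 2.64e+04 s = 0.3056 d.
First-order decay: C = 33·exp(−0.82·0.3056) = 33·0.7784 = 25.69 mg/L.

25.7 mg/L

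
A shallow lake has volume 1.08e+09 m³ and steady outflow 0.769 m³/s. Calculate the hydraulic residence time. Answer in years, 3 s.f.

44.5 yr

Q = 0.769 m³/s × 3.156e+07 s/yr = 2.427e+07 m³/yr.
Hydraulic residence time τ = V/Q = 1.08e+09/2.427e+07 = 44.5 yr.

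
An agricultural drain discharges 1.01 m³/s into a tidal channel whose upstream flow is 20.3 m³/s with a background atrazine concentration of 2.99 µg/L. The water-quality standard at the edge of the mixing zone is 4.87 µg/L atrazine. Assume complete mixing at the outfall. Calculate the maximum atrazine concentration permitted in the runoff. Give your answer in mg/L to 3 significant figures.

2.99 µg/L = 0.00299 mg/L.
4.87 µg/L = 0.00487 mg/L.
Mass balance: 0.00487·21.31 = 1.01·Cₑ + 20.3·0.00299.
Cₑ = (0.1038 − 0.0607) / 1.01 = 0.04266 mg/L.

0.0427 mg/L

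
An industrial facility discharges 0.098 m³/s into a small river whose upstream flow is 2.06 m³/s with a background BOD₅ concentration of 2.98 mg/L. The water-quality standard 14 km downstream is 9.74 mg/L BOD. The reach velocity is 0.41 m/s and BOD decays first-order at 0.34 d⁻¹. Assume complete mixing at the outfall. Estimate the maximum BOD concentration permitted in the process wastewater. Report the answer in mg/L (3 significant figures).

183 mg/L

Travel time to the compliance point: t = 1.4e+04/0.41 = 3.415e+04 s = 0.3952 d; decay factor exp(−0.34·0.3952) = 0.8743.
So the concentration just after mixing may be at most 9.74/0.8743 = 11.14 mg/L.
Mass balance: 11.14·2.158 = 0.098·Cₑ + 2.06·2.98.
Cₑ = (24.04 − 6.139) / 0.098 = 182.7 mg/L.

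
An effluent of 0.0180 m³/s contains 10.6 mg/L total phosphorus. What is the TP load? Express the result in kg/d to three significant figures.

16.5 kg/d

Mass flux = Q·C = 0.018 m³/s × 10.6 g/m³ = 0.1908 g/s.
= 0.1908 g/s × 86.4 = 16.49 kg/d.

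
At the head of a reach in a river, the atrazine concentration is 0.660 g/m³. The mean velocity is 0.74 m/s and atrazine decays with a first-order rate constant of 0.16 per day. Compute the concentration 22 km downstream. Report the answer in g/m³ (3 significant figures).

0.625 g/m³

Travel time t = 22 km / 0.74 m/s = 2.2e+04/0.74 = 2.973e+04 s = 0.3441 d.
First-order decay: C = 0.660·exp(−0.16·0.3441) = 0.660·0.9464 = 0.6246 g/m³.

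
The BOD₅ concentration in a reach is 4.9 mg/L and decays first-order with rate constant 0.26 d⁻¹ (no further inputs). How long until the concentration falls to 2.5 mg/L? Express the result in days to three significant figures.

t = ln(C₀/C)/k = ln(4.9/2.5)/0.26 = 0.6729/0.26 = 2.588 d.

2.59 d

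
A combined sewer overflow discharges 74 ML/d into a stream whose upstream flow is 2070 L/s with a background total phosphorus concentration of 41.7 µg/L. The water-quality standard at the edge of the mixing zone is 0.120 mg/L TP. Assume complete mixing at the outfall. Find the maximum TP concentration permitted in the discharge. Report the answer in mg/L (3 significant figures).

74 ML/d = 0.8565 m³/s.
2070 L/s = 2.07 m³/s.
41.7 µg/L = 0.0417 mg/L.
Mass balance: 0.12·2.926 = 0.8565·Cₑ + 2.07·0.0417.
Cₑ = (0.3512 − 0.08632) / 0.8565 = 0.3092 mg/L.

0.309 mg/L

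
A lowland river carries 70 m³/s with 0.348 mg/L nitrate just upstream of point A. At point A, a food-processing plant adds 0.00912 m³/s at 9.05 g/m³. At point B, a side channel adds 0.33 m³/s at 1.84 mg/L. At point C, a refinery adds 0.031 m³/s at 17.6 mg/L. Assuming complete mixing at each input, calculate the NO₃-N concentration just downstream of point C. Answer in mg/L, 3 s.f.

After input A: C = (70·0.348 + 0.00912·9.05) / 70.01 = 0.3491 mg/L.
After input B: C = (70.01·0.3491 + 0.33·1.84) / 70.34 = 0.3561 mg/L.
After input C: C = (70.34·0.3561 + 0.031·17.6) / 70.37 = 0.3637 mg/L.

0.364 mg/L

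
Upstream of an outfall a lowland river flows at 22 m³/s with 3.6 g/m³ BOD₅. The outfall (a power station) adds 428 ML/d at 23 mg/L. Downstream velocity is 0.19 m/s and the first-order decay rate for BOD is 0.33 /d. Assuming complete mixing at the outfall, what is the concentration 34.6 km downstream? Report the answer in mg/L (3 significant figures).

3.57 mg/L

428 ML/d = 4.954 m³/s.
After complete mixing, C₀ = (4.954·23 + 22·3.6) / 26.95 = 7.165 mg/L.
Travel time t = 3.46e+04 m / 0.19 m/s = 1.821e+05 s = 2.108 d.
C = 7.165·exp(−0.33·2.108) = 7.165·0.4988 = 3.574 mg/L.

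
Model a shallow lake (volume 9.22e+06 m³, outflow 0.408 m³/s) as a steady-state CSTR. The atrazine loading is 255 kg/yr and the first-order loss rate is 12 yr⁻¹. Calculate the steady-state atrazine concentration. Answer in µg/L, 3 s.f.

2.06 µg/L

Outflow Q = 0.408 m³/s × 3.156e+07 s/yr = 1.288e+07 m³/yr.
Steady-state CSTR mass balance: W = Q·C + k·V·C, so C = W/(Q + kV).
Q + kV = 1.288e+07 + 12·9.22e+06 = 1.235e+08 m³/yr.
C = 255/1.235e+08 = 2.065e-06 kg/m³ = 0.002065 mg/L = 2.065 µg/L.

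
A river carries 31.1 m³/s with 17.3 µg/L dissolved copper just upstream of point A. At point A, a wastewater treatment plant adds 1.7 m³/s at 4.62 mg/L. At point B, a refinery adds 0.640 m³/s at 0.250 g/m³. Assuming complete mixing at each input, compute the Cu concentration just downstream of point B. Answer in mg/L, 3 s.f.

17.3 µg/L = 0.0173 mg/L.
After input A: C = (31.1·0.0173 + 1.7·4.62) / 32.8 = 0.2559 mg/L.
After input B: C = (32.8·0.2559 + 0.64·0.25) / 33.44 = 0.2557 mg/L.

0.256 mg/L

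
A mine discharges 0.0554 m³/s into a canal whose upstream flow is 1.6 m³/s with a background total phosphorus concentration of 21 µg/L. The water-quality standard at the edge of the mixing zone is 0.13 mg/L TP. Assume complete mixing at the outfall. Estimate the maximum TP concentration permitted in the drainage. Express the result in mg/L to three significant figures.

21 µg/L = 0.021 mg/L.
Mass balance: 0.13·1.655 = 0.0554·Cₑ + 1.6·0.021.
Cₑ = (0.2152 − 0.0336) / 0.0554 = 3.278 mg/L.

3.28 mg/L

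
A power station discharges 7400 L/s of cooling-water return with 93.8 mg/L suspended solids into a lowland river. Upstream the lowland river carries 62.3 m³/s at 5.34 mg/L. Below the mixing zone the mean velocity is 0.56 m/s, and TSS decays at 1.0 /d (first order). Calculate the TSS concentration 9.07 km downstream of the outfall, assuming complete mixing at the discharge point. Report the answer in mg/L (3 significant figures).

7400 L/s = 7.4 m³/s.
After complete mixing, C₀ = (7.4·93.8 + 62.3·5.34) / 69.7 = 14.73 mg/L.
Travel time t = 9070 m / 0.56 m/s = 1.62e+04 s = 0.1875 d.
C = 14.73·exp(−1.0·0.1875) = 14.73·0.8291 = 12.21 mg/L.

12.2 mg/L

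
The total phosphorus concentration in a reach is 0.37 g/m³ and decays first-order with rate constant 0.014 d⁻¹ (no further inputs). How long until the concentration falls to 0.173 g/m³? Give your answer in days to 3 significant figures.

54.3 d

t = ln(C₀/C)/k = ln(0.37/0.173)/0.014 = 0.7602/0.014 = 54.3 d.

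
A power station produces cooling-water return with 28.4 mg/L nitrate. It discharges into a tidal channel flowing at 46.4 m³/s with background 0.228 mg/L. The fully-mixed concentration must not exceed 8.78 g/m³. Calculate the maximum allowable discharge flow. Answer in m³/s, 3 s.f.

Mass balance at complete mixing: C_std·(Q_w + Q_r) = Q_w·C_e + Q_r·C_b.
Rearranging, Q_w = Q_r·(C_std − C_b)/(C_e − C_std) = 46.4·(8.78 − 0.228) / (28.4 − 8.78) = 20.22 m³/s.

20.2 m³/s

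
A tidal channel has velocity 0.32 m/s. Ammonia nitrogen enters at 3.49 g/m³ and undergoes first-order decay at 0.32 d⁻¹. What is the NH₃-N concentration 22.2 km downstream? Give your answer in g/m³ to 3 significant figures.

2.70 g/m³

Travel time t = 22.2 km / 0.32 m/s = 2.22e+04/0.32 = 6.938e+04 s = 0.803 d.
First-order decay: C = 3.49·exp(−0.32·0.803) = 3.49·0.7734 = 2.699 g/m³.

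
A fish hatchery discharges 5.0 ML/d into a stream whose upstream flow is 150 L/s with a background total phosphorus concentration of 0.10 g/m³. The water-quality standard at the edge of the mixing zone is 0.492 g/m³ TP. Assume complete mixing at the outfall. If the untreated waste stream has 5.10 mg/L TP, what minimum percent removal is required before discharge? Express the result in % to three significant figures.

5.0 ML/d = 0.05787 m³/s.
150 L/s = 0.15 m³/s.
Mass balance: 0.492·0.2079 = 0.05787·Cₑ + 0.15·0.1.
Cₑ = (0.1023 − 0.015) / 0.05787 = 1.508 mg/L.
Required removal = 1 − 1.508/5.10 = 70.43 %.

70.4 %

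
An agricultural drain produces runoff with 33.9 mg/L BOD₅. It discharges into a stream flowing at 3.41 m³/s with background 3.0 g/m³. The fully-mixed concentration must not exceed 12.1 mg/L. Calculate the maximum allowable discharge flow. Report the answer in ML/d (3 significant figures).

Mass balance at complete mixing: C_std·(Q_w + Q_r) = Q_w·C_e + Q_r·C_b.
Rearranging, Q_w = Q_r·(C_std − C_b)/(C_e − C_std) = 3.41·(12.1 − 3) / (33.9 − 12.1) = 1.423 m³/s.
= 123 ML/d.

123 ML/d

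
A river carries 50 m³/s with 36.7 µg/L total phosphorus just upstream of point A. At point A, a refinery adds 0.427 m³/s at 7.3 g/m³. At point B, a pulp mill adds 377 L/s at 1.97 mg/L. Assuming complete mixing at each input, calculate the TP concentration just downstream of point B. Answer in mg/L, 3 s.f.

36.7 µg/L = 0.0367 mg/L.
After input A: C = (50·0.0367 + 0.427·7.3) / 50.43 = 0.0982 mg/L.
377 L/s = 0.377 m³/s.
After input B: C = (50.43·0.0982 + 0.377·1.97) / 50.8 = 0.1121 mg/L.

0.112 mg/L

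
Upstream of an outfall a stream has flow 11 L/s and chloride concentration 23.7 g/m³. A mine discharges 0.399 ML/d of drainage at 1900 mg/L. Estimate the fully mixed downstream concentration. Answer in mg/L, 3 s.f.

578 mg/L

0.399 ML/d = 0.004618 m³/s.
11 L/s = 0.011 m³/s.
Flow-weighted mixing gives C = (0.004618·1900 + 0.011·23.7) / (0.004618 + 0.011) = 9.035/0.01562 = 578.5 mg/L.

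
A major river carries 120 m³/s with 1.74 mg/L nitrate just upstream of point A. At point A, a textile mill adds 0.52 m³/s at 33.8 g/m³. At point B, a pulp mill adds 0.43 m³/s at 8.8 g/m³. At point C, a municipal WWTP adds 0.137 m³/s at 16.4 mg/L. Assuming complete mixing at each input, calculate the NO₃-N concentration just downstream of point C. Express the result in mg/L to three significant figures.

1.92 mg/L

After input A: C = (120·1.74 + 0.52·33.8) / 120.5 = 1.878 mg/L.
After input B: C = (120.5·1.878 + 0.43·8.8) / 121 = 1.903 mg/L.
After input C: C = (121·1.903 + 0.137·16.4) / 121.1 = 1.919 mg/L.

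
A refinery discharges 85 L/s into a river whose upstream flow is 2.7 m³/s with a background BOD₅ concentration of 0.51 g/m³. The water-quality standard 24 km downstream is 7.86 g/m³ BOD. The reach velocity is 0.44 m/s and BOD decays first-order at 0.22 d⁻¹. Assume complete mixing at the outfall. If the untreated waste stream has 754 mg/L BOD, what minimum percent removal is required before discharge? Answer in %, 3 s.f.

62.9 %

85 L/s = 0.085 m³/s.
Travel time to the compliance point: t = 2.4e+04/0.44 = 5.455e+04 s = 0.6313 d; decay factor exp(−0.22·0.6313) = 0.8703.
So the concentration just after mixing may be at most 7.86/0.8703 = 9.031 mg/L.
Mass balance: 9.031·2.785 = 0.085·Cₑ + 2.7·0.51.
Cₑ = (25.15 − 1.377) / 0.085 = 279.7 mg/L.
Required removal = 1 − 279.7/754 = 62.9 %.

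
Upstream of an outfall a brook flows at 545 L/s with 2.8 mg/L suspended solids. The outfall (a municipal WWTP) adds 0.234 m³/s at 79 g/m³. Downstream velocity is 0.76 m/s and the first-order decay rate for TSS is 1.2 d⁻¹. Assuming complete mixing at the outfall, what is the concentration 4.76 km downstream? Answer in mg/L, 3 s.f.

545 L/s = 0.545 m³/s.
After complete mixing, C₀ = (0.234·79 + 0.545·2.8) / 0.779 = 25.69 mg/L.
Travel time t = 4760 m / 0.76 m/s = 6263 s = 0.07249 d.
C = 25.69·exp(−1.2·0.07249) = 25.69·0.9167 = 23.55 mg/L.

23.5 mg/L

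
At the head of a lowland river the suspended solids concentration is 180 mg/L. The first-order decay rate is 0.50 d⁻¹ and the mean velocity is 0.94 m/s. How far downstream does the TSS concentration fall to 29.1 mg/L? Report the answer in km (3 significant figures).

From C = C₀·e^(−kt), t = ln(C₀/C)/k = ln(180/29.1)/0.50 = 1.822/0.50 = 3.644 d.
Distance = v·t = 0.94 m/s × 3.149e+05 s = 2.96e+05 m = 296 km.

296 km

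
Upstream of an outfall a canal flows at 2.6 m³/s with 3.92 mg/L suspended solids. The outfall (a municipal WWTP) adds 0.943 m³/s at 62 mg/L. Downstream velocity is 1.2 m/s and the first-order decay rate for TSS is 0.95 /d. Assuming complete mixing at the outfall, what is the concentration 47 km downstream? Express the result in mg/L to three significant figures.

12.6 mg/L

After complete mixing, C₀ = (0.943·62 + 2.6·3.92) / 3.543 = 19.38 mg/L.
Travel time t = 4.7e+04 m / 1.2 m/s = 3.917e+04 s = 0.4533 d.
C = 19.38·exp(−0.95·0.4533) = 19.38·0.6501 = 12.6 mg/L.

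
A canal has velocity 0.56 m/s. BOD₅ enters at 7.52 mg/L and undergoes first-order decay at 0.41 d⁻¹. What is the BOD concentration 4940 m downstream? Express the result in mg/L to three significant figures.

Travel time t = 4940 m / 0.56 m/s = 4940/0.56 = 8821 s = 0.1021 d.
First-order decay: C = 7.52·exp(−0.41·0.1021) = 7.52·0.959 = 7.212 mg/L.

7.21 mg/L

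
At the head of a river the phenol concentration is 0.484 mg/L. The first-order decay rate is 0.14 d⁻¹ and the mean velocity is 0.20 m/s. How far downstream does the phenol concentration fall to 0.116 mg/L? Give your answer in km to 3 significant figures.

From C = C₀·e^(−kt), t = ln(C₀/C)/k = ln(0.484/0.116)/0.14 = 1.428/0.14 = 10.2 d.
Distance = v·t = 0.20 m/s × 8.816e+05 s = 1.763e+05 m = 176.3 km.

176 km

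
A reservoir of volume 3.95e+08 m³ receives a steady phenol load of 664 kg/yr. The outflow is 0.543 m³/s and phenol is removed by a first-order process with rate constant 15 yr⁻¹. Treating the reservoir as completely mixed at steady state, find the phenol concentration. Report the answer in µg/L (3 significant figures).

Outflow Q = 0.543 m³/s × 3.156e+07 s/yr = 1.714e+07 m³/yr.
Steady-state CSTR mass balance: W = Q·C + k·V·C, so C = W/(Q + kV).
Q + kV = 1.714e+07 + 15·3.95e+08 = 5.942e+09 m³/yr.
C = 664/5.942e+09 = 1.117e-07 kg/m³ = 0.0001117 mg/L = 0.1117 µg/L.

0.112 µg/L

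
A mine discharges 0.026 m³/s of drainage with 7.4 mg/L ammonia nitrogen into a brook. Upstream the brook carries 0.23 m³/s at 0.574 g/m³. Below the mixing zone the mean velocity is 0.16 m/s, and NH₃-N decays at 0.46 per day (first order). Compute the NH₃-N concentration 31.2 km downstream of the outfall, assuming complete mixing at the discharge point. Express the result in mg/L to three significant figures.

0.449 mg/L

After complete mixing, C₀ = (0.026·7.4 + 0.23·0.574) / 0.256 = 1.267 mg/L.
Travel time t = 3.12e+04 m / 0.16 m/s = 1.95e+05 s = 2.257 d.
C = 1.267·exp(−0.46·2.257) = 1.267·0.3541 = 0.4487 mg/L.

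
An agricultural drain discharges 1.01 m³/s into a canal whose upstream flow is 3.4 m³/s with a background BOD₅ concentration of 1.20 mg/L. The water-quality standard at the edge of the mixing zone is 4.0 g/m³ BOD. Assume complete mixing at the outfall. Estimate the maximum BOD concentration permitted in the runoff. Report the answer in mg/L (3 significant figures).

Mass balance: 4·4.41 = 1.01·Cₑ + 3.4·1.2.
Cₑ = (17.64 − 4.08) / 1.01 = 13.43 mg/L.

13.4 mg/L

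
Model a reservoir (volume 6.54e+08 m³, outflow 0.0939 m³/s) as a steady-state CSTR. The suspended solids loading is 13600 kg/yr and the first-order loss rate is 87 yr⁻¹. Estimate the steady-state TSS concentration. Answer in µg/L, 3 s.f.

0.239 µg/L

Outflow Q = 0.0939 m³/s × 3.156e+07 s/yr = 2.963e+06 m³/yr.
Steady-state CSTR mass balance: W = Q·C + k·V·C, so C = W/(Q + kV).
Q + kV = 2.963e+06 + 87·6.54e+08 = 5.69e+10 m³/yr.
C = 13600/5.69e+10 = 2.39e-07 kg/m³ = 0.000239 mg/L = 0.239 µg/L.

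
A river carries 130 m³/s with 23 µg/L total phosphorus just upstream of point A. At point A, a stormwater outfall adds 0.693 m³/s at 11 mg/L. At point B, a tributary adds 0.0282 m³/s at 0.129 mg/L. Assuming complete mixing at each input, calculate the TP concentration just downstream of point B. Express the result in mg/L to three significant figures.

0.0812 mg/L

23 µg/L = 0.023 mg/L.
After input A: C = (130·0.023 + 0.693·11) / 130.7 = 0.08121 mg/L.
After input B: C = (130.7·0.08121 + 0.0282·0.129) / 130.7 = 0.08122 mg/L.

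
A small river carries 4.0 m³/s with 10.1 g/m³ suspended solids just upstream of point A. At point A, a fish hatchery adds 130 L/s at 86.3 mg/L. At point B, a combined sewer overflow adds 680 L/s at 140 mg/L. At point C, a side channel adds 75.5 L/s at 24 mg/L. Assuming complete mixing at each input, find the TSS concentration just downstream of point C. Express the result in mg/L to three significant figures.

30.4 mg/L

130 L/s = 0.13 m³/s.
After input A: C = (4·10.1 + 0.13·86.3) / 4.13 = 12.5 mg/L.
680 L/s = 0.68 m³/s.
After input B: C = (4.13·12.5 + 0.68·140) / 4.81 = 30.52 mg/L.
75.5 L/s = 0.0755 m³/s.
After input C: C = (4.81·30.52 + 0.0755·24) / 4.885 = 30.42 mg/L.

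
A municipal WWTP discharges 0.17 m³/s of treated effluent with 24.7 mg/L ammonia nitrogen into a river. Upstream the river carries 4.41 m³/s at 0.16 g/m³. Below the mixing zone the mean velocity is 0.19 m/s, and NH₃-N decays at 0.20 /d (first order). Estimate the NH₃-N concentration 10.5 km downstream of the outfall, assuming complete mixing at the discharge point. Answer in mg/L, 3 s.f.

0.942 mg/L

After complete mixing, C₀ = (0.17·24.7 + 4.41·0.16) / 4.58 = 1.071 mg/L.
Travel time t = 1.05e+04 m / 0.19 m/s = 5.526e+04 s = 0.6396 d.
C = 1.071·exp(−0.20·0.6396) = 1.071·0.8799 = 0.9423 mg/L.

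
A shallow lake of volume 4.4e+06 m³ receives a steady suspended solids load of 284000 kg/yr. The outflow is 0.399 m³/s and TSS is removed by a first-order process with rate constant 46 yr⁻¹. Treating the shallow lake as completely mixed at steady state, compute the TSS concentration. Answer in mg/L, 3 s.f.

1.32 mg/L

Outflow Q = 0.399 m³/s × 3.156e+07 s/yr = 1.259e+07 m³/yr.
Steady-state CSTR mass balance: W = Q·C + k·V·C, so C = W/(Q + kV).
Q + kV = 1.259e+07 + 46·4.4e+06 = 2.15e+08 m³/yr.
C = 284000/2.15e+08 = 0.001321 kg/m³ = 1.321 mg/L.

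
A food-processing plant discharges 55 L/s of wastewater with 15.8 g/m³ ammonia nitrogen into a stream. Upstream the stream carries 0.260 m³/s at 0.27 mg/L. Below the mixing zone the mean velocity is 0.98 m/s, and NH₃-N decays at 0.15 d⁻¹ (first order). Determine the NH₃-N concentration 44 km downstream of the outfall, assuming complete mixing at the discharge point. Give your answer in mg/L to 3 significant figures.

2.76 mg/L

55 L/s = 0.055 m³/s.
After complete mixing, C₀ = (0.055·15.8 + 0.26·0.27) / 0.315 = 2.982 mg/L.
Travel time t = 4.4e+04 m / 0.98 m/s = 4.49e+04 s = 0.5197 d.
C = 2.982·exp(−0.15·0.5197) = 2.982·0.925 = 2.758 mg/L.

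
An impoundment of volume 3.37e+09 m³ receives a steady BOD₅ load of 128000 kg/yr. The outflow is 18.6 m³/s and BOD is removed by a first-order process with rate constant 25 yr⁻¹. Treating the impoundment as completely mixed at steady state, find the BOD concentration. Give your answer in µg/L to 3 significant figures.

1.51 µg/L

Outflow Q = 18.6 m³/s × 3.156e+07 s/yr = 5.87e+08 m³/yr.
Steady-state CSTR mass balance: W = Q·C + k·V·C, so C = W/(Q + kV).
Q + kV = 5.87e+08 + 25·3.37e+09 = 8.484e+10 m³/yr.
C = 128000/8.484e+10 = 1.509e-06 kg/m³ = 0.001509 mg/L = 1.509 µg/L.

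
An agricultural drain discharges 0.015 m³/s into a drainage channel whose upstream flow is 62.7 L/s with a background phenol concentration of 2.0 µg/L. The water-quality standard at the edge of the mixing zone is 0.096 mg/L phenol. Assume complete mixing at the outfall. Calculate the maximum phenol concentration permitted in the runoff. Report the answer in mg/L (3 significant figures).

0.489 mg/L

62.7 L/s = 0.0627 m³/s.
2.0 µg/L = 0.002 mg/L.
Mass balance: 0.096·0.0777 = 0.015·Cₑ + 0.0627·0.002.
Cₑ = (0.007459 − 0.0001254) / 0.015 = 0.4889 mg/L.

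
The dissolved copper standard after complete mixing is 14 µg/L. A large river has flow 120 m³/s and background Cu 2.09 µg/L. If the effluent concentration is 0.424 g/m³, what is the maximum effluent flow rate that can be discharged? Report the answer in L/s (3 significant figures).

2.09 µg/L = 0.00209 mg/L.
14 µg/L = 0.014 mg/L.
Mass balance at complete mixing: C_std·(Q_w + Q_r) = Q_w·C_e + Q_r·C_b.
Rearranging, Q_w = Q_r·(C_std − C_b)/(C_e − C_std) = 120·(0.014 − 0.00209) / (0.424 − 0.014) = 3.486 m³/s.
= 3486 L/s.

3490 L/s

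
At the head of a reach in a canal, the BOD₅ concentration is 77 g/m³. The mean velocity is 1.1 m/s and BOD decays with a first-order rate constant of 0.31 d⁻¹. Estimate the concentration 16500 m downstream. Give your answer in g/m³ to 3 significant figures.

73.0 g/m³

Travel time t = 16500 m / 1.1 m/s = 1.65e+04/1.1 = 1.5e+04 s = 0.1736 d.
First-order decay: C = 77·exp(−0.31·0.1736) = 77·0.9476 = 72.97 g/m³.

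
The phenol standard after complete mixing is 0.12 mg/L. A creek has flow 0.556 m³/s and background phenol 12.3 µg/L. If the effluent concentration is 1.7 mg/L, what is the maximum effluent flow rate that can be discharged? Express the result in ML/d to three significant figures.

3.27 ML/d

12.3 µg/L = 0.0123 mg/L.
Mass balance at complete mixing: C_std·(Q_w + Q_r) = Q_w·C_e + Q_r·C_b.
Rearranging, Q_w = Q_r·(C_std − C_b)/(C_e − C_std) = 0.556·(0.12 − 0.0123) / (1.7 − 0.12) = 0.0379 m³/s.
= 3.275 ML/d.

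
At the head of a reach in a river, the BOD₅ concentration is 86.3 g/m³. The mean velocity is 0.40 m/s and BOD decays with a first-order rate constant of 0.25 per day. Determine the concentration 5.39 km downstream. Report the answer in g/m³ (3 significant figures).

83.0 g/m³

Travel time t = 5.39 km / 0.40 m/s = 5390/0.40 = 1.348e+04 s = 0.156 d.
First-order decay: C = 86.3·exp(−0.25·0.156) = 86.3·0.9618 = 83 g/m³.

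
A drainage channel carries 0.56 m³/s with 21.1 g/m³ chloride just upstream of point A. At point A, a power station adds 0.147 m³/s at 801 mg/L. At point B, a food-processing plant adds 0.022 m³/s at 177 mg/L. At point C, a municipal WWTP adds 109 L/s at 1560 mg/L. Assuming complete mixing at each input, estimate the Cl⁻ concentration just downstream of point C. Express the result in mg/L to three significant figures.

362 mg/L

After input A: C = (0.56·21.1 + 0.147·801) / 0.707 = 183.3 mg/L.
After input B: C = (0.707·183.3 + 0.022·177) / 0.729 = 183.1 mg/L.
109 L/s = 0.109 m³/s.
After input C: C = (0.729·183.1 + 0.109·1560) / 0.838 = 362.2 mg/L.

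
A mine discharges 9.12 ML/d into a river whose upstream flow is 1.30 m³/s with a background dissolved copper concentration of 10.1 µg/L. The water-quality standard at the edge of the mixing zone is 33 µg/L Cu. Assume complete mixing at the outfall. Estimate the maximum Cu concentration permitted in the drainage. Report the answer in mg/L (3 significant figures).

9.12 ML/d = 0.1056 m³/s.
10.1 µg/L = 0.0101 mg/L.
33 µg/L = 0.033 mg/L.
Mass balance: 0.033·1.406 = 0.1056·Cₑ + 1.3·0.0101.
Cₑ = (0.04638 − 0.01313) / 0.1056 = 0.315 mg/L.

0.315 mg/L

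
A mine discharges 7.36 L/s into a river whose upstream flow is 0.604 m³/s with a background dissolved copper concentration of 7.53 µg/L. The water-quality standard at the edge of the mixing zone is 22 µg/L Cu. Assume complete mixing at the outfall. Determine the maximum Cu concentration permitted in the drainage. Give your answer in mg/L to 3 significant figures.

1.21 mg/L

7.36 L/s = 0.00736 m³/s.
7.53 µg/L = 0.00753 mg/L.
22 µg/L = 0.022 mg/L.
Mass balance: 0.022·0.6114 = 0.00736·Cₑ + 0.604·0.00753.
Cₑ = (0.01345 − 0.004548) / 0.00736 = 1.209 mg/L.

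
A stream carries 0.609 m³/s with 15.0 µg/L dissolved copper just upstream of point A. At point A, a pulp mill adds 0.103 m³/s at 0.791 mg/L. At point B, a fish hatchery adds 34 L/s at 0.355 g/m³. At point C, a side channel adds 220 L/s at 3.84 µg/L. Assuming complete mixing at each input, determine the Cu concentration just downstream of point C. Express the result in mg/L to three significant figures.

15.0 µg/L = 0.015 mg/L.
After input A: C = (0.609·0.015 + 0.103·0.791) / 0.712 = 0.1273 mg/L.
34 L/s = 0.034 m³/s.
After input B: C = (0.712·0.1273 + 0.034·0.355) / 0.746 = 0.1376 mg/L.
220 L/s = 0.22 m³/s.
3.84 µg/L = 0.00384 mg/L.
After input C: C = (0.746·0.1376 + 0.22·0.00384) / 0.966 = 0.1072 mg/L.

0.107 mg/L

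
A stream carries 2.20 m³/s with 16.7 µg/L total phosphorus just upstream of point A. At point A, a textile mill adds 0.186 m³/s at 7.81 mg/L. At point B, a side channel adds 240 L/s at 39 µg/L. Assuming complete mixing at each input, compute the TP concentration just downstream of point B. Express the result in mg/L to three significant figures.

16.7 µg/L = 0.0167 mg/L.
After input A: C = (2.2·0.0167 + 0.186·7.81) / 2.386 = 0.6242 mg/L.
240 L/s = 0.24 m³/s.
39 µg/L = 0.039 mg/L.
After input B: C = (2.386·0.6242 + 0.24·0.039) / 2.626 = 0.5707 mg/L.

0.571 mg/L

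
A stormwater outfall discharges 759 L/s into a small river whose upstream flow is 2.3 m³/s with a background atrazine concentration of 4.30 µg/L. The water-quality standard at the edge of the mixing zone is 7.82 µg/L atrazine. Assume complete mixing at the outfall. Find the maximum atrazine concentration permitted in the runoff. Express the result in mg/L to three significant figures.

0.0185 mg/L

759 L/s = 0.759 m³/s.
4.30 µg/L = 0.0043 mg/L.
7.82 µg/L = 0.00782 mg/L.
Mass balance: 0.00782·3.059 = 0.759·Cₑ + 2.3·0.0043.
Cₑ = (0.02392 − 0.00989) / 0.759 = 0.01849 mg/L.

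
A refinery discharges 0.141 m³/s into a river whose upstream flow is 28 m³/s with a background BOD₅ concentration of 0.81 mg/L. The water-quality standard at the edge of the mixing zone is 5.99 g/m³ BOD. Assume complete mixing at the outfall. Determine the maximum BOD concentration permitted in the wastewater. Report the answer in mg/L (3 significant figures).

Mass balance: 5.99·28.14 = 0.141·Cₑ + 28·0.81.
Cₑ = (168.6 − 22.68) / 0.141 = 1035 mg/L.

1030 mg/L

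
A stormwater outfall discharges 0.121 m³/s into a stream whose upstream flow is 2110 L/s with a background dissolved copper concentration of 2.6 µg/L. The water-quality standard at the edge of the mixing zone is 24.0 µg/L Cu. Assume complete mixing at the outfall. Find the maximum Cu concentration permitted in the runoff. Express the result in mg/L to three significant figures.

0.397 mg/L

2110 L/s = 2.11 m³/s.
2.6 µg/L = 0.0026 mg/L.
24.0 µg/L = 0.024 mg/L.
Mass balance: 0.024·2.231 = 0.121·Cₑ + 2.11·0.0026.
Cₑ = (0.05354 − 0.005486) / 0.121 = 0.3972 mg/L.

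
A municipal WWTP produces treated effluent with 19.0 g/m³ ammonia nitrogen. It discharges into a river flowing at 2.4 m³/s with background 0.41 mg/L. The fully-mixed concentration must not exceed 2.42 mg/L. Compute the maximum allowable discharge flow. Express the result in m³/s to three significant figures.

0.291 m³/s

Mass balance at complete mixing: C_std·(Q_w + Q_r) = Q_w·C_e + Q_r·C_b.
Rearranging, Q_w = Q_r·(C_std − C_b)/(C_e − C_std) = 2.4·(2.42 − 0.41) / (19 − 2.42) = 0.291 m³/s.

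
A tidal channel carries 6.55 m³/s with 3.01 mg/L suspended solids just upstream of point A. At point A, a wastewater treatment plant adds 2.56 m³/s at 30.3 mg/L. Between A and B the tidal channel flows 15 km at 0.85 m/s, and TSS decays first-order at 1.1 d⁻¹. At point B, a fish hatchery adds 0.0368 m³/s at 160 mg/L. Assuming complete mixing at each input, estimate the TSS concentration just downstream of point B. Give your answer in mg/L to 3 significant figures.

After input A: C = (6.55·3.01 + 2.56·30.3) / 9.11 = 10.68 mg/L.
Over the 15 km reach to input B (t = 1.765e+04 s = 0.2042 d), decay gives C = 10.68·exp(−1.1·0.2042) = 8.53 mg/L.
After input B: C = (9.11·8.53 + 0.0368·160) / 9.147 = 9.139 mg/L.

9.14 mg/L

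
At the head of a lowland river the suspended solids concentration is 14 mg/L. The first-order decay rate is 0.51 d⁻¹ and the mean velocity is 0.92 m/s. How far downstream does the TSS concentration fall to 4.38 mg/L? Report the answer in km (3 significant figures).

181 km

From C = C₀·e^(−kt), t = ln(C₀/C)/k = ln(14/4.38)/0.51 = 1.162/0.51 = 2.278 d.
Distance = v·t = 0.92 m/s × 1.969e+05 s = 1.811e+05 m = 181.1 km.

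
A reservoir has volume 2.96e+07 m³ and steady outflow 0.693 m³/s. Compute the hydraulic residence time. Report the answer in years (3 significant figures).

Q = 0.693 m³/s × 3.156e+07 s/yr = 2.187e+07 m³/yr.
Hydraulic residence time τ = V/Q = 2.96e+07/2.187e+07 = 1.353 yr.

1.35 yr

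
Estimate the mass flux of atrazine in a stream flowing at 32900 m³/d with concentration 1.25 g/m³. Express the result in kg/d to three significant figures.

41.1 kg/d

32900 m³/d = 0.3808 m³/s.
Mass flux = Q·C = 0.3808 m³/s × 1.25 g/m³ = 0.476 g/s.
= 0.476 g/s × 86.4 = 41.12 kg/d.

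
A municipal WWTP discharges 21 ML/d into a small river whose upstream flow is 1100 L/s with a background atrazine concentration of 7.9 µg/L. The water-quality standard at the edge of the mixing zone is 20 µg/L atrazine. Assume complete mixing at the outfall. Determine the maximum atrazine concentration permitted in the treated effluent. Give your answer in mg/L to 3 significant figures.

0.0748 mg/L

21 ML/d = 0.2431 m³/s.
1100 L/s = 1.1 m³/s.
7.9 µg/L = 0.0079 mg/L.
20 µg/L = 0.02 mg/L.
Mass balance: 0.02·1.343 = 0.2431·Cₑ + 1.1·0.0079.
Cₑ = (0.02686 − 0.00869) / 0.2431 = 0.07476 mg/L.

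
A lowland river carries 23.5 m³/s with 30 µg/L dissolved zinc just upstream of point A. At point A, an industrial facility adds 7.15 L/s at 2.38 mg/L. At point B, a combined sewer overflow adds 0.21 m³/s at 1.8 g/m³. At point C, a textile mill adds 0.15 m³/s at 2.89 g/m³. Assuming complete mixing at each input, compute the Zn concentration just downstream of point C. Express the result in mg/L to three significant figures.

30 µg/L = 0.03 mg/L.
7.15 L/s = 0.00715 m³/s.
After input A: C = (23.5·0.03 + 0.00715·2.38) / 23.51 = 0.03071 mg/L.
After input B: C = (23.51·0.03071 + 0.21·1.8) / 23.72 = 0.04638 mg/L.
After input C: C = (23.72·0.04638 + 0.15·2.89) / 23.87 = 0.06425 mg/L.

0.0643 mg/L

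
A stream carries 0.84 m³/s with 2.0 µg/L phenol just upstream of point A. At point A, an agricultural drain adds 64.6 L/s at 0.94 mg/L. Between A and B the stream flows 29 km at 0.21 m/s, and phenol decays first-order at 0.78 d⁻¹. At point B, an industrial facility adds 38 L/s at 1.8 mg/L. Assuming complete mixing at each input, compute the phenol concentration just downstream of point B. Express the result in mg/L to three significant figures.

2.0 µg/L = 0.002 mg/L.
64.6 L/s = 0.0646 m³/s.
After input A: C = (0.84·0.002 + 0.0646·0.94) / 0.9046 = 0.06899 mg/L.
Over the 29 km reach to input B (t = 1.381e+05 s = 1.598 d), decay gives C = 0.06899·exp(−0.78·1.598) = 0.01983 mg/L.
38 L/s = 0.038 m³/s.
After input B: C = (0.9046·0.01983 + 0.038·1.8) / 0.9426 = 0.0916 mg/L.

0.0916 mg/L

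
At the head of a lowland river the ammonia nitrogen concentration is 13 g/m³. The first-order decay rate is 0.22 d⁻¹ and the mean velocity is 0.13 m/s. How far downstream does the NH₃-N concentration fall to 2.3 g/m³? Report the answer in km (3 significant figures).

88.4 km

From C = C₀·e^(−kt), t = ln(C₀/C)/k = ln(13/2.3)/0.22 = 1.732/0.22 = 7.873 d.
Distance = v·t = 0.13 m/s × 6.802e+05 s = 8.843e+04 m = 88.43 km.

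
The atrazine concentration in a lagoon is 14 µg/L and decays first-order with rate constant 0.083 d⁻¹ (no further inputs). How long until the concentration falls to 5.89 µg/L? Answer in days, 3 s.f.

t = ln(C₀/C)/k = ln(14/5.89)/0.083 = 0.8658/0.083 = 10.43 d.

10.4 d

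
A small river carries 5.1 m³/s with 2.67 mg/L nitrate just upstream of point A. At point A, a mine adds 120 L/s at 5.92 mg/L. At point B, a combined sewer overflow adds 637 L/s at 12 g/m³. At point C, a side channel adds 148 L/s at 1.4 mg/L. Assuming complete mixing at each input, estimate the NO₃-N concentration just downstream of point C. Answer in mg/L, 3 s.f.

120 L/s = 0.12 m³/s.
After input A: C = (5.1·2.67 + 0.12·5.92) / 5.22 = 2.745 mg/L.
637 L/s = 0.637 m³/s.
After input B: C = (5.22·2.745 + 0.637·12) / 5.857 = 3.751 mg/L.
148 L/s = 0.148 m³/s.
After input C: C = (5.857·3.751 + 0.148·1.4) / 6.005 = 3.693 mg/L.

3.69 mg/L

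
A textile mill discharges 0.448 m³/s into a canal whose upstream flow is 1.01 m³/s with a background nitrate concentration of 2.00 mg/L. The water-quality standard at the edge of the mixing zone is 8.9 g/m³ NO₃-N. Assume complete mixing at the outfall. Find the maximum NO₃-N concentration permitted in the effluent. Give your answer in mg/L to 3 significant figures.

24.5 mg/L

Mass balance: 8.9·1.458 = 0.448·Cₑ + 1.01·2.
Cₑ = (12.98 − 2.02) / 0.448 = 24.46 mg/L.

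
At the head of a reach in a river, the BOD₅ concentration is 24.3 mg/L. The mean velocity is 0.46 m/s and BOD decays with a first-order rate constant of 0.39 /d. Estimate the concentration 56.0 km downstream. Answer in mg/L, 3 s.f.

14.0 mg/L

Travel time t = 56.0 km / 0.46 m/s = 5.6e+04/0.46 = 1.217e+05 s = 1.409 d.
First-order decay: C = 24.3·exp(−0.39·1.409) = 24.3·0.5772 = 14.03 mg/L.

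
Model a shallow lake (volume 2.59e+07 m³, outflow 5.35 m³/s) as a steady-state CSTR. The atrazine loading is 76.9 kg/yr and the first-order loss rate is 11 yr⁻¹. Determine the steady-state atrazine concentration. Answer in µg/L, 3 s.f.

0.169 µg/L

Outflow Q = 5.35 m³/s × 3.156e+07 s/yr = 1.688e+08 m³/yr.
Steady-state CSTR mass balance: W = Q·C + k·V·C, so C = W/(Q + kV).
Q + kV = 1.688e+08 + 11·2.59e+07 = 4.537e+08 m³/yr.
C = 76.9/4.537e+08 = 1.695e-07 kg/m³ = 0.0001695 mg/L = 0.1695 µg/L.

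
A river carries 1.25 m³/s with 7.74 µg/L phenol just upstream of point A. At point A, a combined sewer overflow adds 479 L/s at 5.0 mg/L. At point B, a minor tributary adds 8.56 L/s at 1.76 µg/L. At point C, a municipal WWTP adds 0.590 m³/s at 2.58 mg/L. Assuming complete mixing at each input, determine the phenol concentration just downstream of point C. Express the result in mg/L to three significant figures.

1.69 mg/L

7.74 µg/L = 0.00774 mg/L.
479 L/s = 0.479 m³/s.
After input A: C = (1.25·0.00774 + 0.479·5) / 1.729 = 1.391 mg/L.
8.56 L/s = 0.00856 m³/s.
1.76 µg/L = 0.00176 mg/L.
After input B: C = (1.729·1.391 + 0.00856·0.00176) / 1.738 = 1.384 mg/L.
After input C: C = (1.738·1.384 + 0.59·2.58) / 2.328 = 1.687 mg/L.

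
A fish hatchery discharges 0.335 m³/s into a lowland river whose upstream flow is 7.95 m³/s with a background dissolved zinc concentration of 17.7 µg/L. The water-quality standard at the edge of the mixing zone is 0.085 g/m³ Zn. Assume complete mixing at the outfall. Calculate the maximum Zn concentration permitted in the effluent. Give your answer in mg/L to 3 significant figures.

1.68 mg/L

17.7 µg/L = 0.0177 mg/L.
Mass balance: 0.085·8.285 = 0.335·Cₑ + 7.95·0.0177.
Cₑ = (0.7042 − 0.1407) / 0.335 = 1.682 mg/L.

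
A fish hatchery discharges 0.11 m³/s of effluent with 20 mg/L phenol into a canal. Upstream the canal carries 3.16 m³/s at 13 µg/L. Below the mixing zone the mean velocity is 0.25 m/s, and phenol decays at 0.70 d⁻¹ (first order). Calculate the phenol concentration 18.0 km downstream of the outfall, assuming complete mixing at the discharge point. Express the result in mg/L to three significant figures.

13 µg/L = 0.013 mg/L.
After complete mixing, C₀ = (0.11·20 + 3.16·0.013) / 3.27 = 0.6853 mg/L.
Travel time t = 1.8e+04 m / 0.25 m/s = 7.2e+04 s = 0.8333 d.
C = 0.6853·exp(−0.70·0.8333) = 0.6853·0.558 = 0.3824 mg/L.

0.382 mg/L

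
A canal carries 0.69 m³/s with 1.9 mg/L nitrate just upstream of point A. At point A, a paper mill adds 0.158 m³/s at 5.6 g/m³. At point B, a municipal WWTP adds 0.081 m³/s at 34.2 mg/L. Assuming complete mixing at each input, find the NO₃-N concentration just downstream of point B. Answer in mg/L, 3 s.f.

5.35 mg/L

After input A: C = (0.69·1.9 + 0.158·5.6) / 0.848 = 2.589 mg/L.
After input B: C = (0.848·2.589 + 0.081·34.2) / 0.929 = 5.346 mg/L.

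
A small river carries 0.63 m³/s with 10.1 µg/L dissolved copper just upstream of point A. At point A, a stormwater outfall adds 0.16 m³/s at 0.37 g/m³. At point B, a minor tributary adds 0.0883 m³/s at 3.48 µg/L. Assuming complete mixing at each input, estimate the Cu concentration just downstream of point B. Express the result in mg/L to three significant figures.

0.0750 mg/L

10.1 µg/L = 0.0101 mg/L.
After input A: C = (0.63·0.0101 + 0.16·0.37) / 0.79 = 0.08299 mg/L.
3.48 µg/L = 0.00348 mg/L.
After input B: C = (0.79·0.08299 + 0.0883·0.00348) / 0.8783 = 0.075 mg/L.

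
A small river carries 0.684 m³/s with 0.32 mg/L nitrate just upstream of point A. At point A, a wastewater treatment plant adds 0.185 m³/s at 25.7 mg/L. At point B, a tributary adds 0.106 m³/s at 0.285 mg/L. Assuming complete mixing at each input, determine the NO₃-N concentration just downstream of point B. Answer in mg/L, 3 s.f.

After input A: C = (0.684·0.32 + 0.185·25.7) / 0.869 = 5.723 mg/L.
After input B: C = (0.869·5.723 + 0.106·0.285) / 0.975 = 5.132 mg/L.

5.13 mg/L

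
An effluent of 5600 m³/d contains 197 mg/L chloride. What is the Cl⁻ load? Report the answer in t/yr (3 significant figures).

5600 m³/d = 0.06481 m³/s.
Mass flux = Q·C = 0.06481 m³/s × 197 g/m³ = 12.77 g/s.
= 12.77 g/s × 31.56 = 402.9 t/yr.

403 t/yr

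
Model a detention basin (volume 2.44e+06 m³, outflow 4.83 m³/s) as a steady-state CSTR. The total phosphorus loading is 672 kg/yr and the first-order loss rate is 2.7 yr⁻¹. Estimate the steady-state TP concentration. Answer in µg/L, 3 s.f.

4.23 µg/L

Outflow Q = 4.83 m³/s × 3.156e+07 s/yr = 1.524e+08 m³/yr.
Steady-state CSTR mass balance: W = Q·C + k·V·C, so C = W/(Q + kV).
Q + kV = 1.524e+08 + 2.7·2.44e+06 = 1.59e+08 m³/yr.
C = 672/1.59e+08 = 4.226e-06 kg/m³ = 0.004226 mg/L = 4.226 µg/L.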